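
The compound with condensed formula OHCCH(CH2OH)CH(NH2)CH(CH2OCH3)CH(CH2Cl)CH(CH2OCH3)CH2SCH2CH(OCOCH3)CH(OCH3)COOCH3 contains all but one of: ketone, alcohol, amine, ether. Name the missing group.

alcohol: present (CH(CH2OH) — pendant –CH2OH on an sp³ backbone C → alcohol).
amine: present (CH(NH2) — –NH2 on an sp³ carbon with no adjacent C=O → amine).
ether: present (CH(CH2OCH3) — pendant –CH2OCH3: C–O–C linkage → ether).
ketone: absent. In each of CH(OCOCH3) and COOCH3, the C=O is bonded to an –O–C group, which defines an ester, not a ketone. In OHC, the carbonyl carbon carries an H, so it is an aldehyde, not a ketone.

ketone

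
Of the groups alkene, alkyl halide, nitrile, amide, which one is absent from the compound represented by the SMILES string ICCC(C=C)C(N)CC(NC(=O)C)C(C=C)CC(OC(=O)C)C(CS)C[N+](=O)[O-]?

nitrile

alkene: present (CH(CH=CH2) — pendant –CH=CH2: C=C double bond → alkene).
alkyl halide: present (ICH2 — halogen on an sp³ carbon → alkyl halide).
amide: present (CH(NHCOCH3) — pendant –NHC(=O)CH3: N bonded to a carbonyl → amide (not amine)).
nitrile: no segment matches this pattern.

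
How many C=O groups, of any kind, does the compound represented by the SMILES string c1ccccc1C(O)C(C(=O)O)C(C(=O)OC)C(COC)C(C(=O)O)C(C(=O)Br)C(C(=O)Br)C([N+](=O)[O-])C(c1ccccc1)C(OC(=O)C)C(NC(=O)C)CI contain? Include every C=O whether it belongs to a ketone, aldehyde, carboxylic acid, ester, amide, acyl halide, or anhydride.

7

CH(COOH): carboxylic acid, 1 C=O (running total 1).
CH(COOCH3): ester, 1 C=O (running total 2).
CH(COOH): carboxylic acid, 1 C=O (running total 3).
CH(COBr): acyl halide, 1 C=O (running total 4).
CH(COBr): acyl halide, 1 C=O (running total 5).
CH(OCOCH3): ester, 1 C=O (running total 6).
CH(NHCOCH3): amide, 1 C=O (running total 7).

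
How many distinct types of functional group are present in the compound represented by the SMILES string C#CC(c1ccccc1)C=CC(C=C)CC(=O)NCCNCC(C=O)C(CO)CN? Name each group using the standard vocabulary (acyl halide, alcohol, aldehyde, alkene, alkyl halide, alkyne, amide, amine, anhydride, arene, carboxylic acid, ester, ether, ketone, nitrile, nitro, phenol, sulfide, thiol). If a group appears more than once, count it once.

Taking each segment in turn:
  HC≡C: C≡C triple bond → alkyne.
  CH(C6H5): pendant –C6H5: benzene ring → arene.
  CH=CH: C=C double bond → alkene.
  CH(CH=CH2): pendant –CH=CH2: C=C double bond → alkene.
  CH2CONHCH2: –C(=O)–N– linkage → amide (the N is not an amine).
  CH2NHCH2: C–N–C with sp³ carbons and no adjacent C=O → amine (secondary).
  CH(CHO): pendant –CHO: carbonyl C bonded to C and H → aldehyde.
  CH(CH2OH): pendant –CH2OH on an sp³ backbone C → alcohol.
  CH2NH2: –NH2 on an sp³ carbon with no adjacent C=O → amine.
Distinct types present: alcohol, aldehyde, alkene, alkyne, amide, amine, arene.

7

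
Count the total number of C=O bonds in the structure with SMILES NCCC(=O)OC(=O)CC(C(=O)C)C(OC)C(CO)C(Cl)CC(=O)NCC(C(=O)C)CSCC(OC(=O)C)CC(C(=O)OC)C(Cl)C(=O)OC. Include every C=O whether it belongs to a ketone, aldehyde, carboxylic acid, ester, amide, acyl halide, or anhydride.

CH2CO-O-COCH2: anhydride, 2 C=O (running total 2).
CH(COCH3): ketone, 1 C=O (running total 3).
CH2CONHCH2: amide, 1 C=O (running total 4).
CH(COCH3): ketone, 1 C=O (running total 5).
CH(OCOCH3): ester, 1 C=O (running total 6).
CH(COOCH3): ester, 1 C=O (running total 7).
COOCH3: ester, 1 C=O (running total 8).

8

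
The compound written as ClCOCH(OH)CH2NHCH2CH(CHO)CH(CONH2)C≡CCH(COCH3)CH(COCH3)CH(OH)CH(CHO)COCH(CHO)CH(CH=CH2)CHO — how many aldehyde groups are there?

4

Reading the structure from left to right:
  ClCO: –C(=O)Cl: carbonyl C bonded to C and to a halogen → acyl halide (not alkyl halide).
  CH(OH): –OH on an sp³ carbon → alcohol (secondary).
  CH2NHCH2: C–N–C with sp³ carbons and no adjacent C=O → amine (secondary).
  CH(CHO): pendant –CHO: carbonyl C bonded to C and H → aldehyde.
  CH(CONH2): pendant –CONH2: carbonyl C bonded to C and N → amide.
  C≡C: C≡C triple bond → alkyne.
  CH(COCH3): pendant –COCH3: carbonyl C bonded to two carbons → ketone.
  CH(COCH3): pendant –COCH3: carbonyl C bonded to two carbons → ketone.
  CH(OH): –OH on an sp³ carbon → alcohol (secondary).
  CH(CHO): pendant –CHO: carbonyl C bonded to C and H → aldehyde.
  CO: –C(=O)– with carbon on both sides → ketone.
  CH(CHO): pendant –CHO: carbonyl C bonded to C and H → aldehyde.
  CH(CH=CH2): pendant –CH=CH2: C=C double bond → alkene.
  CHO: terminal –CHO: carbonyl C bonded to H and C → aldehyde.
Aldehyde appears at: CH(CHO), CH(CHO), CH(CHO), CHO → 4.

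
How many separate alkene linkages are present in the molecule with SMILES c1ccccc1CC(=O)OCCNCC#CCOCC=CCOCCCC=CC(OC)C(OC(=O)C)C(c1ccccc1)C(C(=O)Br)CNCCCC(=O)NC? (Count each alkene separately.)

Taking each segment in turn:
  C6H5: C6H5– phenyl ring → arene.
  CH2COOCH2: –C(=O)–O–C with C on the carbonyl side → ester.
  CH2NHCH2: C–N–C with sp³ carbons and no adjacent C=O → amine (secondary).
  C≡C: C≡C triple bond → alkyne.
  CH2OCH2: C–O–C with sp³ carbons on both sides and no adjacent C=O → ether.
  CH=CH: C=C double bond → alkene.
  CH2OCH2: C–O–C with sp³ carbons on both sides and no adjacent C=O → ether.
  CH=CH: C=C double bond → alkene.
  CH(OCH3): pendant –OCH3: C–O–C with sp³ C, no adjacent C=O → ether.
  CH(OCOCH3): pendant –OC(=O)CH3: an acyloxy group → ester.
  CH(C6H5): pendant –C6H5: benzene ring → arene.
  CH(COBr): pendant –C(=O)X: carbonyl C bonded to C and halogen → acyl halide.
  CH2NHCH2: C–N–C with sp³ carbons and no adjacent C=O → amine (secondary).
  CONHCH3: –C(=O)NHCH3: carbonyl C bonded to C and to N → amide (the N is not an amine).
Alkene appears at: CH=CH, CH=CH → 2.

2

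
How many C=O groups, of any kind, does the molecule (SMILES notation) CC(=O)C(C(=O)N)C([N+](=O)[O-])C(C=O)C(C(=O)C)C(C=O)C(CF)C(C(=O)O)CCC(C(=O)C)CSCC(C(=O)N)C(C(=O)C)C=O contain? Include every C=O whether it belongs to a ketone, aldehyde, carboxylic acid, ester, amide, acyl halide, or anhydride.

10

CO: ketone, 1 C=O (running total 1).
CH(CONH2): amide, 1 C=O (running total 2).
CH(CHO): aldehyde, 1 C=O (running total 3).
CH(COCH3): ketone, 1 C=O (running total 4).
CH(CHO): aldehyde, 1 C=O (running total 5).
CH(COOH): carboxylic acid, 1 C=O (running total 6).
CH(COCH3): ketone, 1 C=O (running total 7).
CH(CONH2): amide, 1 C=O (running total 8).
CH(COCH3): ketone, 1 C=O (running total 9).
CHO: aldehyde, 1 C=O (running total 10).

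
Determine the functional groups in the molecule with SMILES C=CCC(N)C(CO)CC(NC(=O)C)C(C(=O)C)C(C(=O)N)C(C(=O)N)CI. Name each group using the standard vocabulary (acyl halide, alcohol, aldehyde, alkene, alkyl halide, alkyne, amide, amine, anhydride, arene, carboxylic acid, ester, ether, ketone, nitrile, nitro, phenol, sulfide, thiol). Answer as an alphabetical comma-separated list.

Working along the chain:
  CH2=CH: C=C double bond → alkene.
  CH(NH2): –NH2 on an sp³ carbon with no adjacent C=O → amine.
  CH(CH2OH): pendant –CH2OH on an sp³ backbone C → alcohol.
  CH(NHCOCH3): pendant –NHC(=O)CH3: N bonded to a carbonyl → amide (not amine).
  CH(COCH3): pendant –COCH3: carbonyl C bonded to two carbons → ketone.
  CH(CONH2): pendant –CONH2: carbonyl C bonded to C and N → amide.
  CH(CONH2): pendant –CONH2: carbonyl C bonded to C and N → amide.
  CH2I: halogen on an sp³ carbon → alkyl halide.

alcohol, alkene, alkyl halide, amide, amine, ketone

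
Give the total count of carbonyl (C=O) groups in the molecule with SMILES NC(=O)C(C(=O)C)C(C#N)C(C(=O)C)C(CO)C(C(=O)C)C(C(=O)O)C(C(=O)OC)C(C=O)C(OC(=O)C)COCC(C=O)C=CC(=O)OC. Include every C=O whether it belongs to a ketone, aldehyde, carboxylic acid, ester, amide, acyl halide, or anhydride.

H2NCO: amide, 1 C=O (running total 1).
CH(COCH3): ketone, 1 C=O (running total 2).
CH(COCH3): ketone, 1 C=O (running total 3).
CH(COCH3): ketone, 1 C=O (running total 4).
CH(COOH): carboxylic acid, 1 C=O (running total 5).
CH(COOCH3): ester, 1 C=O (running total 6).
CH(CHO): aldehyde, 1 C=O (running total 7).
CH(OCOCH3): ester, 1 C=O (running total 8).
CH(CHO): aldehyde, 1 C=O (running total 9).
COOCH3: ester, 1 C=O (running total 10).

10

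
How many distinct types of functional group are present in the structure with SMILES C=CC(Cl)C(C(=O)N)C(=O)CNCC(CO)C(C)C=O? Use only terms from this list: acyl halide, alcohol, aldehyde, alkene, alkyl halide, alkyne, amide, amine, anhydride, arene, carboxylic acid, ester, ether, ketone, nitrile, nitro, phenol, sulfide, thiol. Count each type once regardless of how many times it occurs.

Taking each segment in turn:
  CH2=CH: C=C double bond → alkene.
  CH(Cl): halogen on an sp³ carbon → alkyl halide.
  CH(CONH2): pendant –CONH2: carbonyl C bonded to C and N → amide.
  CO: –C(=O)– with carbon on both sides → ketone.
  CH2NHCH2: C–N–C with sp³ carbons and no adjacent C=O → amine (secondary).
  CH(CH2OH): pendant –CH2OH on an sp³ backbone C → alcohol.
  CHO: terminal –CHO: carbonyl C bonded to H and C → aldehyde.
Distinct types present: alcohol, aldehyde, alkene, alkyl halide, amide, amine, ketone.

7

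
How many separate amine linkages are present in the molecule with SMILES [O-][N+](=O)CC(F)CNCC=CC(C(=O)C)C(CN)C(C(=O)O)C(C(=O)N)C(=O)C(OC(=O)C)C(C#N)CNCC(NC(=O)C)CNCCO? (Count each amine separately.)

–NO2 on carbon → nitro group.
halogen on an sp³ carbon → alkyl halide.
C–N–C with sp³ carbons and no adjacent C=O → amine (secondary).
C=C double bond → alkene.
pendant –COCH3: carbonyl C bonded to two carbons → ketone.
pendant –CH2NH2: N on sp³ C, no adjacent C=O → amine.
pendant –COOH: carbonyl C bonded to C and –OH → carboxylic acid.
pendant –CONH2: carbonyl C bonded to C and N → amide.
–C(=O)– with carbon on both sides → ketone.
pendant –OC(=O)CH3: an acyloxy group → ester.
pendant –C≡N: nitrile.
C–N–C with sp³ carbons and no adjacent C=O → amine (secondary).
pendant –NHC(=O)CH3: N bonded to a carbonyl → amide (not amine).
C–N–C with sp³ carbons and no adjacent C=O → amine (secondary).
–OH on an sp³ carbon → alcohol.
Amine appears at: CH2NHCH2, CH(CH2NH2), CH2NHCH2, CH2NHCH2 → 4.

4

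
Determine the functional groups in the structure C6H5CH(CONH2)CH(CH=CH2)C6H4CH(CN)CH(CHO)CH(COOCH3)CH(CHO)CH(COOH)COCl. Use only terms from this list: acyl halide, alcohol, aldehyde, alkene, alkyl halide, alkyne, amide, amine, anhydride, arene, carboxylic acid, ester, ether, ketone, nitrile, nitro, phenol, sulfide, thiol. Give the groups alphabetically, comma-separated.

Taking each segment in turn:
  C6H5: C6H5– phenyl ring → arene.
  CH(CONH2): pendant –CONH2: carbonyl C bonded to C and N → amide.
  CH(CH=CH2): pendant –CH=CH2: C=C double bond → alkene.
  C6H4: para-disubstituted benzene ring → arene.
  CH(CN): pendant –C≡N: nitrile.
  CH(CHO): pendant –CHO: carbonyl C bonded to C and H → aldehyde.
  CH(COOCH3): pendant –COOCH3: carbonyl C bonded to C and –OCH3 → ester.
  CH(CHO): pendant –CHO: carbonyl C bonded to C and H → aldehyde.
  CH(COOH): pendant –COOH: carbonyl C bonded to C and –OH → carboxylic acid.
  COCl: –C(=O)Cl: carbonyl C bonded to C and to a halogen → acyl halide (not alkyl halide).

acyl halide, aldehyde, alkene, amide, arene, carboxylic acid, ester, nitrile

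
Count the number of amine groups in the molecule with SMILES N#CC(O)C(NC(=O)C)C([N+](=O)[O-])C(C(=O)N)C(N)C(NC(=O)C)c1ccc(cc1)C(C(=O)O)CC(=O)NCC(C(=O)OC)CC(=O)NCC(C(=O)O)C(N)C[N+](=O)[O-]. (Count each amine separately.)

Working along the chain:
  N≡C: N≡C–: carbon triple-bonded to nitrogen → nitrile.
  CH(OH): –OH on an sp³ carbon → alcohol (secondary).
  CH(NHCOCH3): pendant –NHC(=O)CH3: N bonded to a carbonyl → amide (not amine).
  CH(NO2): –NO2 on an sp³ carbon → nitro (the N=O is not a carbonyl).
  CH(CONH2): pendant –CONH2: carbonyl C bonded to C and N → amide.
  CH(NH2): –NH2 on an sp³ carbon with no adjacent C=O → amine.
  CH(NHCOCH3): pendant –NHC(=O)CH3: N bonded to a carbonyl → amide (not amine).
  C6H4: para-disubstituted benzene ring → arene.
  CH(COOH): pendant –COOH: carbonyl C bonded to C and –OH → carboxylic acid.
  CH2CONHCH2: –C(=O)–N– linkage → amide (the N is not an amine).
  CH(COOCH3): pendant –COOCH3: carbonyl C bonded to C and –OCH3 → ester.
  CH2CONHCH2: –C(=O)–N– linkage → amide (the N is not an amine).
  CH(COOH): pendant –COOH: carbonyl C bonded to C and –OH → carboxylic acid.
  CH(NH2): –NH2 on an sp³ carbon with no adjacent C=O → amine.
  CH2NO2: –NO2 on carbon → nitro group.
Amine appears at: CH(NH2), CH(NH2) → 2.

2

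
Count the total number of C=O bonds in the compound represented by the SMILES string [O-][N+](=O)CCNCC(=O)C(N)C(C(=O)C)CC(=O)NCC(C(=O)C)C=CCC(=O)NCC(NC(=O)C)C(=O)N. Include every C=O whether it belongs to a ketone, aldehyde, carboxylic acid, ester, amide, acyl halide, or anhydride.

CO: ketone, 1 C=O (running total 1).
CH(COCH3): ketone, 1 C=O (running total 2).
CH2CONHCH2: amide, 1 C=O (running total 3).
CH(COCH3): ketone, 1 C=O (running total 4).
CH2CONHCH2: amide, 1 C=O (running total 5).
CH(NHCOCH3): amide, 1 C=O (running total 6).
CONH2: amide, 1 C=O (running total 7).

7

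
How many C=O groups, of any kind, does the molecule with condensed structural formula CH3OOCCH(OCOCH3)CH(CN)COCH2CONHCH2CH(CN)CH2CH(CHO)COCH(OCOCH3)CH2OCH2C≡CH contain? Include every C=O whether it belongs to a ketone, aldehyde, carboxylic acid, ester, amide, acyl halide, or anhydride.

7

CH3OOC: ester, 1 C=O (running total 1).
CH(OCOCH3): ester, 1 C=O (running total 2).
CO: ketone, 1 C=O (running total 3).
CH2CONHCH2: amide, 1 C=O (running total 4).
CH(CHO): aldehyde, 1 C=O (running total 5).
CO: ketone, 1 C=O (running total 6).
CH(OCOCH3): ester, 1 C=O (running total 7).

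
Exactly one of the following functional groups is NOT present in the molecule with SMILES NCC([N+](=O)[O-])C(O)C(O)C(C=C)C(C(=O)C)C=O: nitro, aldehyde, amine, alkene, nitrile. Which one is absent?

alkene: present (CH(CH=CH2) — pendant –CH=CH2: C=C double bond → alkene).
aldehyde: present (CHO — terminal –CHO: carbonyl C bonded to H and C → aldehyde).
amine: present (H2NCH2 — –NH2 on an sp³ carbon with no adjacent C=O → amine).
nitro: present (CH(NO2) — –NO2 on an sp³ carbon → nitro (the N=O is not a carbonyl)).
nitrile: no segment matches this pattern.

nitrile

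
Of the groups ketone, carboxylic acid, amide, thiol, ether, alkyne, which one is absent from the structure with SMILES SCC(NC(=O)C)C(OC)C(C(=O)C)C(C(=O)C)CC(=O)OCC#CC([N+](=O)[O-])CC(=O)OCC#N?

carboxylic acid

amide: present (CH(NHCOCH3) — pendant –NHC(=O)CH3: N bonded to a carbonyl → amide (not amine)).
ketone: present (CH(COCH3) — pendant –COCH3: carbonyl C bonded to two carbons → ketone).
alkyne: present (C≡C — C≡C triple bond → alkyne).
ether: present (CH(OCH3) — pendant –OCH3: C–O–C with sp³ C, no adjacent C=O → ether).
thiol: present (HSCH2 — –SH on an sp³ carbon → thiol).
carboxylic acid: absent. In CH2COOCH2, the acyl oxygen is bonded to carbon (–O–C), not to H, so this is an ester. In CH(NHCOCH3), the carbonyl is bonded to nitrogen, not to –OH; that is an amide.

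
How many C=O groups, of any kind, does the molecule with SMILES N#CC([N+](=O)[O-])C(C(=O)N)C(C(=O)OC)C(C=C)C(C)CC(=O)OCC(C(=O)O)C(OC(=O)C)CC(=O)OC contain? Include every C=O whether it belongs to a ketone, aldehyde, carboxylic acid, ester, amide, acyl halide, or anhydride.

CH(CONH2): amide, 1 C=O (running total 1).
CH(COOCH3): ester, 1 C=O (running total 2).
CH2COOCH2: ester, 1 C=O (running total 3).
CH(COOH): carboxylic acid, 1 C=O (running total 4).
CH(OCOCH3): ester, 1 C=O (running total 5).
COOCH3: ester, 1 C=O (running total 6).

6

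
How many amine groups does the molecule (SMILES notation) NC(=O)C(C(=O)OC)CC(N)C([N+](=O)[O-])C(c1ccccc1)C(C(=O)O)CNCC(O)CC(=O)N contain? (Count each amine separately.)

Taking each segment in turn:
  H2NCO: –C(=O)NH2: carbonyl C bonded to C and to N → amide (the N is not a separate amine).
  CH(COOCH3): pendant –COOCH3: carbonyl C bonded to C and –OCH3 → ester.
  CH(NH2): –NH2 on an sp³ carbon with no adjacent C=O → amine.
  CH(NO2): –NO2 on an sp³ carbon → nitro (the N=O is not a carbonyl).
  CH(C6H5): pendant –C6H5: benzene ring → arene.
  CH(COOH): pendant –COOH: carbonyl C bonded to C and –OH → carboxylic acid.
  CH2NHCH2: C–N–C with sp³ carbons and no adjacent C=O → amine (secondary).
  CH(OH): –OH on an sp³ carbon → alcohol (secondary).
  CONH2: –C(=O)NH2: carbonyl C bonded to C and to N → amide (the N is not a separate amine).
Amine appears at: CH(NH2), CH2NHCH2 → 2.

2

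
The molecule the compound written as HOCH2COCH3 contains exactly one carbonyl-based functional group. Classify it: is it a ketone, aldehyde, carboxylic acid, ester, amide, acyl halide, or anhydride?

ketone

The carbonyl is in the CO segment: –C(=O)– with carbon on both sides → ketone.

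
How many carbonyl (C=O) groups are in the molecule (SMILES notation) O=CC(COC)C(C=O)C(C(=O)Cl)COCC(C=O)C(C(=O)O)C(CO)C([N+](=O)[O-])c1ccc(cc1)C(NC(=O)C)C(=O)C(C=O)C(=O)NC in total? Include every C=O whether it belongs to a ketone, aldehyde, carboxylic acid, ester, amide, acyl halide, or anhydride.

OHC: aldehyde, 1 C=O (running total 1).
CH(CHO): aldehyde, 1 C=O (running total 2).
CH(COCl): acyl halide, 1 C=O (running total 3).
CH(CHO): aldehyde, 1 C=O (running total 4).
CH(COOH): carboxylic acid, 1 C=O (running total 5).
CH(NHCOCH3): amide, 1 C=O (running total 6).
CO: ketone, 1 C=O (running total 7).
CH(CHO): aldehyde, 1 C=O (running total 8).
CONHCH3: amide, 1 C=O (running total 9).

9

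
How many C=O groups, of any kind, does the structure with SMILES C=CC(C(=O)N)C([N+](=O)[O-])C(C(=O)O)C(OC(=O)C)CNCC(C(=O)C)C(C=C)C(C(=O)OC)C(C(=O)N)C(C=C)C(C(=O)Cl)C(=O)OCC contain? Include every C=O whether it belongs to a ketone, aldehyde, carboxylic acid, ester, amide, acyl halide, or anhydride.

8

CH(CONH2): amide, 1 C=O (running total 1).
CH(COOH): carboxylic acid, 1 C=O (running total 2).
CH(OCOCH3): ester, 1 C=O (running total 3).
CH(COCH3): ketone, 1 C=O (running total 4).
CH(COOCH3): ester, 1 C=O (running total 5).
CH(CONH2): amide, 1 C=O (running total 6).
CH(COCl): acyl halide, 1 C=O (running total 7).
COOCH2CH3: ester, 1 C=O (running total 8).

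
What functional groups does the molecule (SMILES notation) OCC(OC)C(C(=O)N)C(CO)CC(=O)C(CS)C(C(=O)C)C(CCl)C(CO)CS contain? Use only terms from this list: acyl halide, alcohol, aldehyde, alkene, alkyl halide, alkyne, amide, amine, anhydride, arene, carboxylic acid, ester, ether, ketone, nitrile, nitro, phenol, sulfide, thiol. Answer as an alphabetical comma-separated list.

alcohol, alkyl halide, amide, ether, ketone, thiol

HO– on an sp³ carbon → alcohol.
pendant –OCH3: C–O–C with sp³ C, no adjacent C=O → ether.
pendant –CONH2: carbonyl C bonded to C and N → amide.
pendant –CH2OH on an sp³ backbone C → alcohol.
–C(=O)– with carbon on both sides → ketone.
pendant –CH2SH → thiol.
pendant –COCH3: carbonyl C bonded to two carbons → ketone.
pendant –CH2X: halogen on sp³ carbon → alkyl halide.
pendant –CH2OH on an sp³ backbone C → alcohol.
–SH on an sp³ carbon → thiol.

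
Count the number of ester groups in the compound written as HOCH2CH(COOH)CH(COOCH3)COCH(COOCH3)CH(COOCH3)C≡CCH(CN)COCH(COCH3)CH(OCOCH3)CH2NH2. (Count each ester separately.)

Reading the structure from left to right:
  HOCH2: HO– on an sp³ carbon → alcohol.
  CH(COOH): pendant –COOH: carbonyl C bonded to C and –OH → carboxylic acid.
  CH(COOCH3): pendant –COOCH3: carbonyl C bonded to C and –OCH3 → ester.
  CO: –C(=O)– with carbon on both sides → ketone.
  CH(COOCH3): pendant –COOCH3: carbonyl C bonded to C and –OCH3 → ester.
  CH(COOCH3): pendant –COOCH3: carbonyl C bonded to C and –OCH3 → ester.
  C≡C: C≡C triple bond → alkyne.
  CH(CN): pendant –C≡N: nitrile.
  CO: –C(=O)– with carbon on both sides → ketone.
  CH(COCH3): pendant –COCH3: carbonyl C bonded to two carbons → ketone.
  CH(OCOCH3): pendant –OC(=O)CH3: an acyloxy group → ester.
  CH2NH2: –NH2 on an sp³ carbon with no adjacent C=O → amine.
Ester appears at: CH(COOCH3), CH(COOCH3), CH(COOCH3), CH(OCOCH3) → 4.

4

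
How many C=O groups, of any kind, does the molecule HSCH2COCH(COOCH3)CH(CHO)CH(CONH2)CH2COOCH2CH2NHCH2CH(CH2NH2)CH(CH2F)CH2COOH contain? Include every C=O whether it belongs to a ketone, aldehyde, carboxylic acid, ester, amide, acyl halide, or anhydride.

CO: ketone, 1 C=O (running total 1).
CH(COOCH3): ester, 1 C=O (running total 2).
CH(CHO): aldehyde, 1 C=O (running total 3).
CH(CONH2): amide, 1 C=O (running total 4).
CH2COOCH2: ester, 1 C=O (running total 5).
COOH: carboxylic acid, 1 C=O (running total 6).

6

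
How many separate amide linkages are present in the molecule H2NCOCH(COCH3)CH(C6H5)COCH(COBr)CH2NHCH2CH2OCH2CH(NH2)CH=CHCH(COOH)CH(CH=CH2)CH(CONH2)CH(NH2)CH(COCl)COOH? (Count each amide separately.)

2

Working along the chain:
  H2NCO: –C(=O)NH2: carbonyl C bonded to C and to N → amide (the N is not a separate amine).
  CH(COCH3): pendant –COCH3: carbonyl C bonded to two carbons → ketone.
  CH(C6H5): pendant –C6H5: benzene ring → arene.
  CO: –C(=O)– with carbon on both sides → ketone.
  CH(COBr): pendant –C(=O)X: carbonyl C bonded to C and halogen → acyl halide.
  CH2NHCH2: C–N–C with sp³ carbons and no adjacent C=O → amine (secondary).
  CH2OCH2: C–O–C with sp³ carbons on both sides and no adjacent C=O → ether.
  CH(NH2): –NH2 on an sp³ carbon with no adjacent C=O → amine.
  CH=CH: C=C double bond → alkene.
  CH(COOH): pendant –COOH: carbonyl C bonded to C and –OH → carboxylic acid.
  CH(CH=CH2): pendant –CH=CH2: C=C double bond → alkene.
  CH(CONH2): pendant –CONH2: carbonyl C bonded to C and N → amide.
  CH(NH2): –NH2 on an sp³ carbon with no adjacent C=O → amine.
  CH(COCl): pendant –C(=O)X: carbonyl C bonded to C and halogen → acyl halide.
  COOH: –COOH: carbonyl C bonded to –OH and C → carboxylic acid (the –OH is not a separate alcohol).
Amide appears at: H2NCO, CH(CONH2) → 2.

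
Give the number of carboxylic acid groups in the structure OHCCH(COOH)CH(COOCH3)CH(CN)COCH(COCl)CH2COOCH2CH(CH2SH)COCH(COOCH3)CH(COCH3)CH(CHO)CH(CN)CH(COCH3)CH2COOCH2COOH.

2

terminal –CHO: carbonyl C bonded to H and C → aldehyde.
pendant –COOH: carbonyl C bonded to C and –OH → carboxylic acid.
pendant –COOCH3: carbonyl C bonded to C and –OCH3 → ester.
pendant –C≡N: nitrile.
–C(=O)– with carbon on both sides → ketone.
pendant –C(=O)X: carbonyl C bonded to C and halogen → acyl halide.
–C(=O)–O–C with C on the carbonyl side → ester.
pendant –CH2SH → thiol.
–C(=O)– with carbon on both sides → ketone.
pendant –COOCH3: carbonyl C bonded to C and –OCH3 → ester.
pendant –COCH3: carbonyl C bonded to two carbons → ketone.
pendant –CHO: carbonyl C bonded to C and H → aldehyde.
pendant –C≡N: nitrile.
pendant –COCH3: carbonyl C bonded to two carbons → ketone.
–C(=O)–O–C with C on the carbonyl side → ester.
–COOH: carbonyl C bonded to –OH and C → carboxylic acid (the –OH is not a separate alcohol).
Carboxylic acid appears at: CH(COOH), COOH → 2.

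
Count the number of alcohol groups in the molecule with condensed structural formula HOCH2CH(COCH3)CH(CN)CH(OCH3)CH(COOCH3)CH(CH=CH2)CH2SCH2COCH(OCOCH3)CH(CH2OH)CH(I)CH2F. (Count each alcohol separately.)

Taking each segment in turn:
  HOCH2: HO– on an sp³ carbon → alcohol.
  CH(COCH3): pendant –COCH3: carbonyl C bonded to two carbons → ketone.
  CH(CN): pendant –C≡N: nitrile.
  CH(OCH3): pendant –OCH3: C–O–C with sp³ C, no adjacent C=O → ether.
  CH(COOCH3): pendant –COOCH3: carbonyl C bonded to C and –OCH3 → ester.
  CH(CH=CH2): pendant –CH=CH2: C=C double bond → alkene.
  CH2SCH2: C–S–C linkage → sulfide (thioether).
  CO: –C(=O)– with carbon on both sides → ketone.
  CH(OCOCH3): pendant –OC(=O)CH3: an acyloxy group → ester.
  CH(CH2OH): pendant –CH2OH on an sp³ backbone C → alcohol.
  CH(I): halogen on an sp³ carbon → alkyl halide.
  CH2F: halogen on an sp³ carbon → alkyl halide.
Alcohol appears at: HOCH2, CH(CH2OH) → 2.

2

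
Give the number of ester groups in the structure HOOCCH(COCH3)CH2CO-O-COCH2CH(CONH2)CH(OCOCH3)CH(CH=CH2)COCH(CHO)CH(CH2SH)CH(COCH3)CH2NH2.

1

Reading the structure from left to right:
  HOOC: –COOH: carbonyl C bonded to –OH and C → carboxylic acid (the –OH is not a separate alcohol).
  CH(COCH3): pendant –COCH3: carbonyl C bonded to two carbons → ketone.
  CH2CO-O-COCH2: two acyl groups sharing one oxygen, –C(=O)–O–C(=O)– → anhydride.
  CH(CONH2): pendant –CONH2: carbonyl C bonded to C and N → amide.
  CH(OCOCH3): pendant –OC(=O)CH3: an acyloxy group → ester.
  CH(CH=CH2): pendant –CH=CH2: C=C double bond → alkene.
  CO: –C(=O)– with carbon on both sides → ketone.
  CH(CHO): pendant –CHO: carbonyl C bonded to C and H → aldehyde.
  CH(CH2SH): pendant –CH2SH → thiol.
  CH(COCH3): pendant –COCH3: carbonyl C bonded to two carbons → ketone.
  CH2NH2: –NH2 on an sp³ carbon with no adjacent C=O → amine.
Ester appears at: CH(OCOCH3) → 1.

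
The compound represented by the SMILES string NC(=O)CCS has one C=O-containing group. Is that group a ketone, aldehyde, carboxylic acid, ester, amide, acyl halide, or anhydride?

amide

The carbonyl is in the H2NCO segment: –C(=O)NH2: carbonyl C bonded to C and to N → amide (the N is not a separate amine).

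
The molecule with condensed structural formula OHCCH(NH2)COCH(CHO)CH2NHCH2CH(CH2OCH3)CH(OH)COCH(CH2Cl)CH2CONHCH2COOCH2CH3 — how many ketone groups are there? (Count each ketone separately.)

terminal –CHO: carbonyl C bonded to H and C → aldehyde.
–NH2 on an sp³ carbon with no adjacent C=O → amine.
–C(=O)– with carbon on both sides → ketone.
pendant –CHO: carbonyl C bonded to C and H → aldehyde.
C–N–C with sp³ carbons and no adjacent C=O → amine (secondary).
pendant –CH2OCH3: C–O–C linkage → ether.
–OH on an sp³ carbon → alcohol (secondary).
–C(=O)– with carbon on both sides → ketone.
pendant –CH2X: halogen on sp³ carbon → alkyl halide.
–C(=O)–N– linkage → amide (the N is not an amine).
–C(=O)OCH2CH3: carbonyl C bonded to C and to –OEt → ester.
Ketone appears at: CO, CO → 2.

2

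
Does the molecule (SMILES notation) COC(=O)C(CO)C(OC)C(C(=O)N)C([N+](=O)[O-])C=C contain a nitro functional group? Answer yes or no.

Reading the structure from left to right:
  CH3OOC: CH3O–C(=O)–: carbonyl C bonded to C and to –OCH3 → ester (not ketone + ether).
  CH(CH2OH): pendant –CH2OH on an sp³ backbone C → alcohol.
  CH(OCH3): pendant –OCH3: C–O–C with sp³ C, no adjacent C=O → ether.
  CH(CONH2): pendant –CONH2: carbonyl C bonded to C and N → amide.
  CH(NO2): –NO2 on an sp³ carbon → nitro (the N=O is not a carbonyl).
  CH=CH2: C=C double bond → alkene.
The CH(NO2) segment supplies the nitro: –NO2 on an sp³ carbon → nitro (the N=O is not a carbonyl).

yes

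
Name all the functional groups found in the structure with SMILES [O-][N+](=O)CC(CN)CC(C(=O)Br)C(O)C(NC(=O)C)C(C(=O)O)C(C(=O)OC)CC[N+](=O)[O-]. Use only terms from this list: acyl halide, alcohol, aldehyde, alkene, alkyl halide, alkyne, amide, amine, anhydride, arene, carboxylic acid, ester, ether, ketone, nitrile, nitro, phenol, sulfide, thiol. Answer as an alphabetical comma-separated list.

acyl halide, alcohol, amide, amine, carboxylic acid, ester, nitro

–NO2 on carbon → nitro group.
pendant –CH2NH2: N on sp³ C, no adjacent C=O → amine.
pendant –C(=O)X: carbonyl C bonded to C and halogen → acyl halide.
–OH on an sp³ carbon → alcohol (secondary).
pendant –NHC(=O)CH3: N bonded to a carbonyl → amide (not amine).
pendant –COOH: carbonyl C bonded to C and –OH → carboxylic acid.
pendant –COOCH3: carbonyl C bonded to C and –OCH3 → ester.
–NO2 on carbon → nitro group.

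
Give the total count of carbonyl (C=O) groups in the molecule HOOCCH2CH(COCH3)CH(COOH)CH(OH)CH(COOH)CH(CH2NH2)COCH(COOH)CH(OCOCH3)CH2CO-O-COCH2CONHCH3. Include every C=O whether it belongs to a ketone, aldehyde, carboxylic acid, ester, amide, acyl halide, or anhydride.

HOOC: carboxylic acid, 1 C=O (running total 1).
CH(COCH3): ketone, 1 C=O (running total 2).
CH(COOH): carboxylic acid, 1 C=O (running total 3).
CH(COOH): carboxylic acid, 1 C=O (running total 4).
CO: ketone, 1 C=O (running total 5).
CH(COOH): carboxylic acid, 1 C=O (running total 6).
CH(OCOCH3): ester, 1 C=O (running total 7).
CH2CO-O-COCH2: anhydride, 2 C=O (running total 9).
CONHCH3: amide, 1 C=O (running total 10).

10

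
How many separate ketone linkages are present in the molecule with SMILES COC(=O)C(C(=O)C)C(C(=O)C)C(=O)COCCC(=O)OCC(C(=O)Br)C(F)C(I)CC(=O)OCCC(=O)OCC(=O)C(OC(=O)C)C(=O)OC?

4

CH3O–C(=O)–: carbonyl C bonded to C and to –OCH3 → ester (not ketone + ether).
pendant –COCH3: carbonyl C bonded to two carbons → ketone.
pendant –COCH3: carbonyl C bonded to two carbons → ketone.
–C(=O)– with carbon on both sides → ketone.
C–O–C with sp³ carbons on both sides and no adjacent C=O → ether.
–C(=O)–O–C with C on the carbonyl side → ester.
pendant –C(=O)X: carbonyl C bonded to C and halogen → acyl halide.
halogen on an sp³ carbon → alkyl halide.
halogen on an sp³ carbon → alkyl halide.
–C(=O)–O–C with C on the carbonyl side → ester.
–C(=O)–O–C with C on the carbonyl side → ester.
–C(=O)– with carbon on both sides → ketone.
pendant –OC(=O)CH3: an acyloxy group → ester.
–C(=O)OCH3: carbonyl C bonded to C and to –OCH3 → ester (not ketone + ether).
Ketone appears at: CH(COCH3), CH(COCH3), CO, CO → 4.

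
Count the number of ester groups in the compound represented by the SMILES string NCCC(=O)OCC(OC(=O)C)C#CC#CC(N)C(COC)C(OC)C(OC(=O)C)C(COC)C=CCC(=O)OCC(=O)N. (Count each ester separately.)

4

Taking each segment in turn:
  H2NCH2: –NH2 on an sp³ carbon with no adjacent C=O → amine.
  CH2COOCH2: –C(=O)–O–C with C on the carbonyl side → ester.
  CH(OCOCH3): pendant –OC(=O)CH3: an acyloxy group → ester.
  C≡C: C≡C triple bond → alkyne.
  C≡C: C≡C triple bond → alkyne.
  CH(NH2): –NH2 on an sp³ carbon with no adjacent C=O → amine.
  CH(CH2OCH3): pendant –CH2OCH3: C–O–C linkage → ether.
  CH(OCH3): pendant –OCH3: C–O–C with sp³ C, no adjacent C=O → ether.
  CH(OCOCH3): pendant –OC(=O)CH3: an acyloxy group → ester.
  CH(CH2OCH3): pendant –CH2OCH3: C–O–C linkage → ether.
  CH=CH: C=C double bond → alkene.
  CH2COOCH2: –C(=O)–O–C with C on the carbonyl side → ester.
  CONH2: –C(=O)NH2: carbonyl C bonded to C and to N → amide (the N is not a separate amine).
Ester appears at: CH2COOCH2, CH(OCOCH3), CH(OCOCH3), CH2COOCH2 → 4.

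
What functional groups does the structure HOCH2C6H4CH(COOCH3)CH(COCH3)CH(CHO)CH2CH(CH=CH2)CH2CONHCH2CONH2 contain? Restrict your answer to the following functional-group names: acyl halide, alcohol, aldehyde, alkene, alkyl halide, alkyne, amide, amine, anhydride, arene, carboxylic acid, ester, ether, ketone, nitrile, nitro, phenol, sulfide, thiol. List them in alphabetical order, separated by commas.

alcohol, aldehyde, alkene, amide, arene, ester, ketone

Taking each segment in turn:
  HOCH2: HO– on an sp³ carbon → alcohol.
  C6H4: para-disubstituted benzene ring → arene.
  CH(COOCH3): pendant –COOCH3: carbonyl C bonded to C and –OCH3 → ester.
  CH(COCH3): pendant –COCH3: carbonyl C bonded to two carbons → ketone.
  CH(CHO): pendant –CHO: carbonyl C bonded to C and H → aldehyde.
  CH(CH=CH2): pendant –CH=CH2: C=C double bond → alkene.
  CH2CONHCH2: –C(=O)–N– linkage → amide (the N is not an amine).
  CONH2: –C(=O)NH2: carbonyl C bonded to C and to N → amide (the N is not a separate amine).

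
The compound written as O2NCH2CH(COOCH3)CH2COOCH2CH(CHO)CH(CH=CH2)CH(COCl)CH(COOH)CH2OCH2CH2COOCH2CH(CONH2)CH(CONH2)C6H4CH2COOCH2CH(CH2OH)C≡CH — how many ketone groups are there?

0

–NO2 on carbon → nitro group.
pendant –COOCH3: carbonyl C bonded to C and –OCH3 → ester.
–C(=O)–O–C with C on the carbonyl side → ester.
pendant –CHO: carbonyl C bonded to C and H → aldehyde.
pendant –CH=CH2: C=C double bond → alkene.
pendant –C(=O)X: carbonyl C bonded to C and halogen → acyl halide.
pendant –COOH: carbonyl C bonded to C and –OH → carboxylic acid.
C–O–C with sp³ carbons on both sides and no adjacent C=O → ether.
–C(=O)–O–C with C on the carbonyl side → ester.
pendant –CONH2: carbonyl C bonded to C and N → amide.
pendant –CONH2: carbonyl C bonded to C and N → amide.
para-disubstituted benzene ring → arene.
–C(=O)–O–C with C on the carbonyl side → ester.
pendant –CH2OH on an sp³ backbone C → alcohol.
C≡C triple bond → alkyne.
No segment is a ketone: CH(COOCH3) is ester, not ketone; CH2COOCH2 is ester, not ketone; CH(CHO) is aldehyde, not ketone. → 0.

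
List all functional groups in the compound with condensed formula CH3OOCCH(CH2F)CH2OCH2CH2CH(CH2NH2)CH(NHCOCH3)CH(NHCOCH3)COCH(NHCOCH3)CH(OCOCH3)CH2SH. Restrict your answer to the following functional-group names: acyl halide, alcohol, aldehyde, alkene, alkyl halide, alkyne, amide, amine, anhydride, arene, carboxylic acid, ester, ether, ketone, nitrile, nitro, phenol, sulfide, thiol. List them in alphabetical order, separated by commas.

alkyl halide, amide, amine, ester, ether, ketone, thiol

Taking each segment in turn:
  CH3OOC: CH3O–C(=O)–: carbonyl C bonded to C and to –OCH3 → ester (not ketone + ether).
  CH(CH2F): pendant –CH2X: halogen on sp³ carbon → alkyl halide.
  CH2OCH2: C–O–C with sp³ carbons on both sides and no adjacent C=O → ether.
  CH(CH2NH2): pendant –CH2NH2: N on sp³ C, no adjacent C=O → amine.
  CH(NHCOCH3): pendant –NHC(=O)CH3: N bonded to a carbonyl → amide (not amine).
  CH(NHCOCH3): pendant –NHC(=O)CH3: N bonded to a carbonyl → amide (not amine).
  CO: –C(=O)– with carbon on both sides → ketone.
  CH(NHCOCH3): pendant –NHC(=O)CH3: N bonded to a carbonyl → amide (not amine).
  CH(OCOCH3): pendant –OC(=O)CH3: an acyloxy group → ester.
  CH2SH: –SH on an sp³ carbon → thiol.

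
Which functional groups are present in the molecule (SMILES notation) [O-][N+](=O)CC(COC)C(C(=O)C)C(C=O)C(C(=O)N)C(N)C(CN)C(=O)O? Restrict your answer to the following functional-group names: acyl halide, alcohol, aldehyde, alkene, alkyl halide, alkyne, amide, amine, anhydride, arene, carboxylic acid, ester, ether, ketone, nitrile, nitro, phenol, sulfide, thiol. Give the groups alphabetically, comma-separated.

aldehyde, amide, amine, carboxylic acid, ether, ketone, nitro

Working along the chain:
  O2NCH2: –NO2 on carbon → nitro group.
  CH(CH2OCH3): pendant –CH2OCH3: C–O–C linkage → ether.
  CH(COCH3): pendant –COCH3: carbonyl C bonded to two carbons → ketone.
  CH(CHO): pendant –CHO: carbonyl C bonded to C and H → aldehyde.
  CH(CONH2): pendant –CONH2: carbonyl C bonded to C and N → amide.
  CH(NH2): –NH2 on an sp³ carbon with no adjacent C=O → amine.
  CH(CH2NH2): pendant –CH2NH2: N on sp³ C, no adjacent C=O → amine.
  COOH: –COOH: carbonyl C bonded to –OH and C → carboxylic acid (the –OH is not a separate alcohol).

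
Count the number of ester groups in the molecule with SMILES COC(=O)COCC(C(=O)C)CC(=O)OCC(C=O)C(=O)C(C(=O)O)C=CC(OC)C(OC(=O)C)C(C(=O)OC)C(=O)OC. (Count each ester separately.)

CH3O–C(=O)–: carbonyl C bonded to C and to –OCH3 → ester (not ketone + ether).
C–O–C with sp³ carbons on both sides and no adjacent C=O → ether.
pendant –COCH3: carbonyl C bonded to two carbons → ketone.
–C(=O)–O–C with C on the carbonyl side → ester.
pendant –CHO: carbonyl C bonded to C and H → aldehyde.
–C(=O)– with carbon on both sides → ketone.
pendant –COOH: carbonyl C bonded to C and –OH → carboxylic acid.
C=C double bond → alkene.
pendant –OCH3: C–O–C with sp³ C, no adjacent C=O → ether.
pendant –OC(=O)CH3: an acyloxy group → ester.
pendant –COOCH3: carbonyl C bonded to C and –OCH3 → ester.
–C(=O)OCH3: carbonyl C bonded to C and to –OCH3 → ester (not ketone + ether).
Ester appears at: CH3OOC, CH2COOCH2, CH(OCOCH3), CH(COOCH3), COOCH3 → 5.

5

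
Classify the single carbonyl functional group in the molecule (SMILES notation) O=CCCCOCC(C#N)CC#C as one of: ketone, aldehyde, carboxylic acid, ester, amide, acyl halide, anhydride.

aldehyde

The carbonyl is in the OHC segment: terminal –CHO: carbonyl C bonded to H and C → aldehyde.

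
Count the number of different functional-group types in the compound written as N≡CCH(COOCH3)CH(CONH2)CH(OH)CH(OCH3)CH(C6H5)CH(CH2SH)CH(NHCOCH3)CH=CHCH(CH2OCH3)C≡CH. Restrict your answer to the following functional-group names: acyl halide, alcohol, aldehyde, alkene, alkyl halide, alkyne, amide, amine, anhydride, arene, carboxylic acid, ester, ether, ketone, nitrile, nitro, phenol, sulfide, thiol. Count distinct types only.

Reading the structure from left to right:
  N≡C: N≡C–: carbon triple-bonded to nitrogen → nitrile.
  CH(COOCH3): pendant –COOCH3: carbonyl C bonded to C and –OCH3 → ester.
  CH(CONH2): pendant –CONH2: carbonyl C bonded to C and N → amide.
  CH(OH): –OH on an sp³ carbon → alcohol (secondary).
  CH(OCH3): pendant –OCH3: C–O–C with sp³ C, no adjacent C=O → ether.
  CH(C6H5): pendant –C6H5: benzene ring → arene.
  CH(CH2SH): pendant –CH2SH → thiol.
  CH(NHCOCH3): pendant –NHC(=O)CH3: N bonded to a carbonyl → amide (not amine).
  CH=CH: C=C double bond → alkene.
  CH(CH2OCH3): pendant –CH2OCH3: C–O–C linkage → ether.
  C≡CH: C≡C triple bond → alkyne.
Distinct types present: alcohol, alkene, alkyne, amide, arene, ester, ether, nitrile, thiol.

9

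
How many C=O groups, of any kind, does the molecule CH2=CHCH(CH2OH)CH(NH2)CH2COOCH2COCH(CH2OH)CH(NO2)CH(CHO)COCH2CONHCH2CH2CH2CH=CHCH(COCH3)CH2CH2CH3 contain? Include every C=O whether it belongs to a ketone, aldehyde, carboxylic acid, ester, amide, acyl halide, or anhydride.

6

CH2COOCH2: ester, 1 C=O (running total 1).
CO: ketone, 1 C=O (running total 2).
CH(CHO): aldehyde, 1 C=O (running total 3).
CO: ketone, 1 C=O (running total 4).
CH2CONHCH2: amide, 1 C=O (running total 5).
CH(COCH3): ketone, 1 C=O (running total 6).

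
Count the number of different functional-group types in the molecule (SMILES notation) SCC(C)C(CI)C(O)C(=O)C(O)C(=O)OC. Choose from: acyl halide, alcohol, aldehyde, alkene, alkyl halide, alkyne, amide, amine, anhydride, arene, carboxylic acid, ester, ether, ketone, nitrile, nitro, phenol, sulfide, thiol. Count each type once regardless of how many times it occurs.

Working along the chain:
  HSCH2: –SH on an sp³ carbon → thiol.
  CH(CH2I): pendant –CH2X: halogen on sp³ carbon → alkyl halide.
  CH(OH): –OH on an sp³ carbon → alcohol (secondary).
  CO: –C(=O)– with carbon on both sides → ketone.
  CH(OH): –OH on an sp³ carbon → alcohol (secondary).
  COOCH3: –C(=O)OCH3: carbonyl C bonded to C and to –OCH3 → ester (not ketone + ether).
Distinct types present: alcohol, alkyl halide, ester, ketone, thiol.

5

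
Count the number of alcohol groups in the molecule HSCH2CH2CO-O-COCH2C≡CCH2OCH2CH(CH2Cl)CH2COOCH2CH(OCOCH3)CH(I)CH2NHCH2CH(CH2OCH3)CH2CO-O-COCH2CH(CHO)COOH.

0

Taking each segment in turn:
  HSCH2: –SH on an sp³ carbon → thiol.
  CH2CO-O-COCH2: two acyl groups sharing one oxygen, –C(=O)–O–C(=O)– → anhydride.
  C≡C: C≡C triple bond → alkyne.
  CH2OCH2: C–O–C with sp³ carbons on both sides and no adjacent C=O → ether.
  CH(CH2Cl): pendant –CH2X: halogen on sp³ carbon → alkyl halide.
  CH2COOCH2: –C(=O)–O–C with C on the carbonyl side → ester.
  CH(OCOCH3): pendant –OC(=O)CH3: an acyloxy group → ester.
  CH(I): halogen on an sp³ carbon → alkyl halide.
  CH2NHCH2: C–N–C with sp³ carbons and no adjacent C=O → amine (secondary).
  CH(CH2OCH3): pendant –CH2OCH3: C–O–C linkage → ether.
  CH2CO-O-COCH2: two acyl groups sharing one oxygen, –C(=O)–O–C(=O)– → anhydride.
  CH(CHO): pendant –CHO: carbonyl C bonded to C and H → aldehyde.
  COOH: –COOH: carbonyl C bonded to –OH and C → carboxylic acid (the –OH is not a separate alcohol).
No segment is a alcohol: HSCH2 is thiol, not alcohol; CH2OCH2 is ether, not alcohol; CH(CH2OCH3) is ether, not alcohol. → 0.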